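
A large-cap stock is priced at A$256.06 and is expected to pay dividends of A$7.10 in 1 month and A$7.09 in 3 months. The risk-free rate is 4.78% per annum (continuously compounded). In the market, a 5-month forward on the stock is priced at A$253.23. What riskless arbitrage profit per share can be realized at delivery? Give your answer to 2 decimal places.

PV(dividends) I = 7.10·e^(−0.0478·1/12) + 7.09·e^(−0.0478·3/12) = 14.0776
Fair forward F* = (S − I)·e^(rT) = (256.06 − 14.0776)·e^0.019917 = 241.9824 × 1.020117 = 246.8504
Market A$253.23 > fair 246.8504: forward overpriced → cash-and-carry (borrow at r, buy the stock and collect the dividends, short the forward).
Profit at T = |F_mkt − F*| = |253.23 − 246.8504| = A$6.38 per share

A$6.38 per share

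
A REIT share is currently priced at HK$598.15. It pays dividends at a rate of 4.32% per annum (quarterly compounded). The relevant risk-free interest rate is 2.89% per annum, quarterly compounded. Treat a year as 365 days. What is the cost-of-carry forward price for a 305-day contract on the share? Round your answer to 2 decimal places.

HK$591.11

F = S · (1+r/4)^(4T) / (1+q/4)^(4T)
= 598.15 × 1.024354 / 1.036557 = 598.15 × 0.988227
F = HK$591.11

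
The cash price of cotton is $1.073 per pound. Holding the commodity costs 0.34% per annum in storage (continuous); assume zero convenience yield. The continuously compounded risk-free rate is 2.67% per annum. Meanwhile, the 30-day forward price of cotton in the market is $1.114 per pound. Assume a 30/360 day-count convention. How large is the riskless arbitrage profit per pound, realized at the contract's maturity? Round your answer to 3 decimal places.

$0.038 per pound

Fair forward: F* = S·e^(carry·T), with carry = (r + u) = 0.0267 + 0.0034 = 0.0301
F* = 1.073 · e^(0.0301 × 30/360) = 1.073 · e^0.002508 = 1.073 × 1.002511 = $1.0757
Market $1.114 > fair $1.0757: forward overpriced → cash-and-carry (buy spot, short the forward).
At maturity, profit = |F_mkt − F*| = |1.114 − 1.0757| = $0.038 per pound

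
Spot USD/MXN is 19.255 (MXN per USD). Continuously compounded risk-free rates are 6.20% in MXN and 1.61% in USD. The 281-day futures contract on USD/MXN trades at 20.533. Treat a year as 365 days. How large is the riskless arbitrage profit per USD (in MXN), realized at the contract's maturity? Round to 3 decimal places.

0.585 per USD (in MXN)

Fair futures: F* = S·e^(carry·T), with carry = (r_MXN − r_USD) = 0.0620 − 0.0161 = 0.0459
F* = 19.255 · e^(0.0459 × 281/365) = 19.255 · e^0.035337 = 19.255 × 1.035969 = 19.9476
Market 20.533 > fair 19.9476: forward overpriced → cash-and-carry (buy spot, short the forward).
At maturity, profit = |F_mkt − F*| = |20.533 − 19.9476| = 0.585 per USD (in MXN)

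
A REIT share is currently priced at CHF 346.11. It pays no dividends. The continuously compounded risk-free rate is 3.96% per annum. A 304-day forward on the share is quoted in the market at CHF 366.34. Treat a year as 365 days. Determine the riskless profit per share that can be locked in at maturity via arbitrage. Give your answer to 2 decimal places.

Fair forward: F* = S·e^(carry·T), with carry = r = 0.0396
F* = 346.11 · e^(0.0396 × 304/365) = 346.11 · e^0.032982 = 346.11 × 1.033532 = CHF 357.7158
Market CHF 366.34 > fair CHF 357.7158: forward overpriced → cash-and-carry (buy spot, short the forward).
At maturity, profit = |F_mkt − F*| = |366.34 − 357.7158| = CHF 8.62 per share

CHF 8.62 per share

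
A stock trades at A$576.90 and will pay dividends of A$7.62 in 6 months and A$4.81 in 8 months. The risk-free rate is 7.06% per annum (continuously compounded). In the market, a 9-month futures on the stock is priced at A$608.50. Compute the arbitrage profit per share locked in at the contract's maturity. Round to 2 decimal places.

PV(dividends) I = 7.62·e^(−0.0706·6/12) + 4.81·e^(−0.0706·8/12) = 11.9446
Fair futures F* = (S − I)·e^(rT) = (576.90 − 11.9446)·e^0.052950 = 564.9554 × 1.054377 = 595.6760
Market A$608.50 > fair 595.6760: forward overpriced → cash-and-carry (borrow at r, buy the stock and collect the dividends, short the forward).
Profit at T = |F_mkt − F*| = |608.50 − 595.6760| = A$12.82 per share

A$12.82 per share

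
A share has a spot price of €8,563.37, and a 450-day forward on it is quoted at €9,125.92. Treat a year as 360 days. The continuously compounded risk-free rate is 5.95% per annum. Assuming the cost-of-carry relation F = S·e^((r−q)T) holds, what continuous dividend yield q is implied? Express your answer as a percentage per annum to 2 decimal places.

From F = S·e^((r−q)T): (r − q) = ln(F/S)/T
ln(9125.92/8563.37) = ln(1.065693) = 0.063625
(r − q) = 0.063625 / (450/360) = 0.050900
q = r − ln(F/S)/T = 0.0595 − 0.050900 = 0.008600
q = 0.86%

0.86%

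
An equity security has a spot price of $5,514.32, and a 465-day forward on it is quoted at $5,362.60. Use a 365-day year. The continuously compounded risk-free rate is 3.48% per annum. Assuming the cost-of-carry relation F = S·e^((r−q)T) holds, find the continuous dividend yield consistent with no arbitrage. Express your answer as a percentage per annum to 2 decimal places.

5.67%

From F = S·e^((r−q)T): (r − q) = ln(F/S)/T
ln(5362.60/5514.32) = ln(0.972486) = -0.027900
(r − q) = -0.027900 / (465/365) = -0.021900
q = r − ln(F/S)/T = 0.0348 + 0.021900 = 0.056700
q = 5.67%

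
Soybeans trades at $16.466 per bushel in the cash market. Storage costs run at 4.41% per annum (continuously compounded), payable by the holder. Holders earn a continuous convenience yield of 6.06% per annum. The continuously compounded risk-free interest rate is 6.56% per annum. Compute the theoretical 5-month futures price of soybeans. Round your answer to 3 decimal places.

Net carry = r + u − y = 0.0656 + 0.0441 − 0.0606 = 0.0491
F = S·e^((r+u−y)T) = 16.466 · e^(0.0491 × 5/12) = 16.466 · e^0.020458
= 16.466 × 1.020669 = $16.806 per bushel

$16.806 per bushel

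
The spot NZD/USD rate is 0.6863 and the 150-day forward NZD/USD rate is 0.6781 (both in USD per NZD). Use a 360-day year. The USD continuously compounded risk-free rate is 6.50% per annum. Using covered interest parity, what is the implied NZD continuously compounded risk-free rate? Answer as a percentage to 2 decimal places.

F = S·e^((r_USD − r_NZD)T) ⇒ r_NZD = r_USD − ln(F/S)/T
ln(0.6781/0.6863) = -0.012020; /(150/360) = -0.028848
r_NZD = 0.0650 + 0.028848 = 0.093848
r_NZD = 9.38%

9.38%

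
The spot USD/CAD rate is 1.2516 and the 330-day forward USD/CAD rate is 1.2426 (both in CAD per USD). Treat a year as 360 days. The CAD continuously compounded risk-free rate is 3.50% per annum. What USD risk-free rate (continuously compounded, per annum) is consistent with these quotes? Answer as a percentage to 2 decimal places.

4.29%

F = S·e^((r_CAD − r_USD)T) ⇒ r_USD = r_CAD − ln(F/S)/T
ln(1.2426/1.2516) = -0.007217; /(330/360) = -0.007873
r_USD = 0.0350 + 0.007873 = 0.042873
r_USD = 4.29%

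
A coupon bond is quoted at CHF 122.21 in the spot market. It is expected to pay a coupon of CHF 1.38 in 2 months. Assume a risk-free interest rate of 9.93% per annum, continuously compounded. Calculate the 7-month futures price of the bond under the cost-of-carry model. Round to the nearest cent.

PV(coupons) I = 1.38·e^(−0.0993·2/12)
I = 1.3573
F = (S − I)·e^(rT) = (122.21 − 1.3573) · e^(0.0993·7/12)
= 120.8527 · e^0.057925 = 120.8527 × 1.059636 = CHF 128.06

CHF 128.06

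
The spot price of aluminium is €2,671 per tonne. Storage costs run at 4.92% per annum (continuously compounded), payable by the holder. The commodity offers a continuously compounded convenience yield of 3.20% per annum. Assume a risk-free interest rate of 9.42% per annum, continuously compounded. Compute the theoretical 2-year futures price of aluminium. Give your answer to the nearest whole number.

€3,338 per tonne

Net carry = r + u − y = 0.0942 + 0.0492 − 0.0320 = 0.1114
F = S·e^((r+u−y)T) = 2671 · e^(0.1114 × 2) = 2671 · e^0.222800
= 2671 × 1.249571 = €3,338 per tonne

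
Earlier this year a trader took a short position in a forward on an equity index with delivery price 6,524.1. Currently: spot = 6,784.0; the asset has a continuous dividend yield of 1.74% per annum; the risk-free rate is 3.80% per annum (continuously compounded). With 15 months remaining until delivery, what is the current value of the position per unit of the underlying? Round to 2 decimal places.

Current fair forward for the remaining 15 months: F = S·e^((r − q)·T), (r − q) = 0.0380 − 0.0174 = 0.0206
F = 6784.0 · e^(0.0206 × 15/12) = 6784.0 × 1.02608440 = 6960.9566
Value of long forward = (F − K)·e^(−rT) = (6960.9566 − 6524.1) · e^(−0.0380·15/12)
= 436.8566 × 0.95361047 = 416.59
Short position value = −(long value) = -416.59

-416.59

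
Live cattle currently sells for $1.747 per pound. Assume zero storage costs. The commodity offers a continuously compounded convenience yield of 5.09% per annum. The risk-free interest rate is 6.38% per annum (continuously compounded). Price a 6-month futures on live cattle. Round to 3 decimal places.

$1.758 per pound

Net carry = r + u − y = 0.0638 + 0.0000 − 0.0509 = 0.0129
F = S·e^((r+u−y)T) = 1.747 · e^(0.0129 × 6/12) = 1.747 · e^0.006450
= 1.747 × 1.006471 = $1.758 per pound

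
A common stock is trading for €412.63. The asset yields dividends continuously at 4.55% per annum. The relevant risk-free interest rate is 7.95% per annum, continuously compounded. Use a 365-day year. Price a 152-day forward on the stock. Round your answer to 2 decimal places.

€418.51

F = S·e^((r − q)T) = 412.63 · e^((0.0795 − 0.0455) × 152/365)
= 412.63 · e^0.014159 = 412.63 × 1.014260
F = €418.51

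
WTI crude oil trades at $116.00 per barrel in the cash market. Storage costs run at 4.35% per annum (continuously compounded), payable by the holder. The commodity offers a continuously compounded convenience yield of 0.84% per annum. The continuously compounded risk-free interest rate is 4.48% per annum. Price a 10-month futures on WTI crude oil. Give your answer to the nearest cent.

$123.99 per barrel

Net carry = r + u − y = 0.0448 + 0.0435 − 0.0084 = 0.0799
F = S·e^((r+u−y)T) = 116.00 · e^(0.0799 × 10/12) = 116.00 · e^0.066583
= 116.00 × 1.068850 = $123.99 per barrel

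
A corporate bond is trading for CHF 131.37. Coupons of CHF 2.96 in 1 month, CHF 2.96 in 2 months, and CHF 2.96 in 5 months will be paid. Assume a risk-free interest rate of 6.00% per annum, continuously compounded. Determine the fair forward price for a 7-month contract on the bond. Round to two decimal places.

PV(coupons) I = 2.96·e^(−0.0600·1/12) + 2.96·e^(−0.0600·2/12) + 2.96·e^(−0.0600·5/12)
I = 2.9452 + 2.9305 + 2.8869 = 8.7626
F = (S − I)·e^(rT) = (131.37 − 8.7626) · e^(0.0600·7/12)
= 122.6074 · e^0.035000 = 122.6074 × 1.035620 = CHF 126.97

CHF 126.97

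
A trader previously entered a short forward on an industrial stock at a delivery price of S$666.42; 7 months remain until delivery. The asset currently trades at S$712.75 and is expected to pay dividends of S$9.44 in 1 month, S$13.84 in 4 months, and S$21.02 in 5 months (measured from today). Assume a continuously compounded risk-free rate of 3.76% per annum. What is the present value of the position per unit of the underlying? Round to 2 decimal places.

PV(remaining dividends) I = 9.44·e^(−0.0376·1/12) + 13.84·e^(−0.0376·4/12) + 21.02·e^(−0.0376·5/12) = 43.7713
Current forward F = (S − I)·e^(rT) = (712.75 − 43.7713)·e^(0.0376·7/12) = 668.9787 × 1.022176 = 683.8140
Value (long) = (F − K)·e^(−rT) = (683.8140 − 666.42) × 0.978305 = 17.0166
Short position value = −(long value) = -S$17.02

-S$17.02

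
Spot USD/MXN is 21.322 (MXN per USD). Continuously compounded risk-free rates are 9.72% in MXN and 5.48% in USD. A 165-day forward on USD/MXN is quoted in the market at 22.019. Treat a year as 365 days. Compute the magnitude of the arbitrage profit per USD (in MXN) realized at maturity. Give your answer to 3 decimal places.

Fair forward: F* = S·e^(carry·T), with carry = (r_MXN − r_USD) = 0.0972 − 0.0548 = 0.0424
F* = 21.322 · e^(0.0424 × 165/365) = 21.322 · e^0.019167 = 21.322 × 1.019352 = 21.7346
Market 22.019 > fair 21.7346: forward overpriced → cash-and-carry (buy spot, short the forward).
At maturity, profit = |F_mkt − F*| = |22.019 − 21.7346| = 0.284 per USD (in MXN)

0.284 per USD (in MXN)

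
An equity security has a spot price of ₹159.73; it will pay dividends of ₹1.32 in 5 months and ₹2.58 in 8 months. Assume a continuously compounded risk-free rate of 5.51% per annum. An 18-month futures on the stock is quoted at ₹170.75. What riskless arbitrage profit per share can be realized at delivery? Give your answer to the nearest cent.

PV(dividends) I = 1.32·e^(−0.0551·5/12) + 2.58·e^(−0.0551·8/12) = 3.7770
Fair futures F* = (S − I)·e^(rT) = (159.73 − 3.7770)·e^0.082650 = 155.9530 × 1.086162 = 169.3902
Market ₹170.75 > fair 169.3902: forward overpriced → cash-and-carry (borrow at r, buy the stock and collect the dividends, short the forward).
Profit at T = |F_mkt − F*| = |170.75 − 169.3902| = ₹1.36 per share

₹1.36 per share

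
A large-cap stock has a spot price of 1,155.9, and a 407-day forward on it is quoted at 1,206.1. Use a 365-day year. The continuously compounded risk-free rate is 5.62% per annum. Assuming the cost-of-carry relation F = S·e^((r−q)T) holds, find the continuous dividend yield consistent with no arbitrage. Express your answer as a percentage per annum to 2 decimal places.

1.81%

From F = S·e^((r−q)T): (r − q) = ln(F/S)/T
ln(1206.1/1155.9) = ln(1.043429) = 0.042512
(r − q) = 0.042512 / (407/365) = 0.038125
q = r − ln(F/S)/T = 0.0562 − 0.038125 = 0.018075
q = 1.81%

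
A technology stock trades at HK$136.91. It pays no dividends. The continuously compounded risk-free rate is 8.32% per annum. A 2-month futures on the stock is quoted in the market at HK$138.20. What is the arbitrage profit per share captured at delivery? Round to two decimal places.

Fair futures: F* = S·e^(carry·T), with carry = r = 0.0832
F* = 136.91 · e^(0.0832 × 2/12) = 136.91 · e^0.013867 = 136.91 × 1.013964 = HK$138.8218
Market HK$138.20 < fair HK$138.8218: forward underpriced → reverse cash-and-carry (short spot, go long the forward).
At maturity, profit = |F_mkt − F*| = |138.20 − 138.8218| = HK$0.62 per share

HK$0.62 per share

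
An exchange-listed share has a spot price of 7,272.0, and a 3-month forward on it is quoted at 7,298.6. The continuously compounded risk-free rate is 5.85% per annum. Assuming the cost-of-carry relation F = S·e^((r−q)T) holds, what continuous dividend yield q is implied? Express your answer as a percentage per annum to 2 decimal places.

4.39%

From F = S·e^((r−q)T): (r − q) = ln(F/S)/T
ln(7298.6/7272.0) = ln(1.003658) = 0.003651
(r − q) = 0.003651 / (3/12) = 0.014604
q = r − ln(F/S)/T = 0.0585 − 0.014604 = 0.043896
q = 4.39%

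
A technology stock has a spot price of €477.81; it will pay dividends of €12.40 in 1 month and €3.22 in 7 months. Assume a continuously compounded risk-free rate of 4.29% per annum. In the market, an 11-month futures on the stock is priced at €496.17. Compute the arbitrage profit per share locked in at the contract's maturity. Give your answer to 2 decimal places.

€15.31 per share

PV(dividends) I = 12.40·e^(−0.0429·1/12) + 3.22·e^(−0.0429·7/12) = 15.4962
Fair futures F* = (S − I)·e^(rT) = (477.81 − 15.4962)·e^0.039325 = 462.3138 × 1.040108 = 480.8563
Market €496.17 > fair 480.8563: forward overpriced → cash-and-carry (borrow at r, buy the stock and collect the dividends, short the forward).
Profit at T = |F_mkt − F*| = |496.17 − 480.8563| = €15.31 per share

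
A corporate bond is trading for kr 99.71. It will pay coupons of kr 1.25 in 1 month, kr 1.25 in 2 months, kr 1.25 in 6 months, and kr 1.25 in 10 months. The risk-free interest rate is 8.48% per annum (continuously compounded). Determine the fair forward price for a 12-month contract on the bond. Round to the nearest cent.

PV(coupons) I = 1.25·e^(−0.0848·1/12) + 1.25·e^(−0.0848·2/12) + 1.25·e^(−0.0848·6/12) + 1.25·e^(−0.0848·10/12)
I = 1.2412 + 1.2325 + 1.1981 + 1.1647 = 4.8365
F = (S − I)·e^(rT) = (99.71 − 4.8365) · e^(0.0848·12/12)
= 94.8735 · e^0.084800 = 94.8735 × 1.088499 = kr 103.27

kr 103.27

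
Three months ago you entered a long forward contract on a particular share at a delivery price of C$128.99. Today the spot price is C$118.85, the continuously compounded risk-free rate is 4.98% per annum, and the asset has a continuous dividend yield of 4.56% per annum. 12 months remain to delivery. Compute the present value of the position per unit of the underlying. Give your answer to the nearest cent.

Current fair forward for the remaining 12 months: F = S·e^((r − q)·T), (r − q) = 0.0498 − 0.0456 = 0.0042
F = 118.85 · e^(0.0042 × 12/12) = 118.85 × 1.004209 = 119.3502
Value of long forward = (F − K)·e^(−rT) = (119.3502 − 128.99) · e^(−0.0498·12/12)
= -9.6398 × 0.951420 = -9.17

-C$9.17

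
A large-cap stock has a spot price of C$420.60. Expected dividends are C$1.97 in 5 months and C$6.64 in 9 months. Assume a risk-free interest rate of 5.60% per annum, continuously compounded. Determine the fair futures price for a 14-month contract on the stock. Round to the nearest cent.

PV(dividends) I = 1.97·e^(−0.0560·5/12) + 6.64·e^(−0.0560·9/12)
I = 1.9246 + 6.3669 = 8.2915
F = (S − I)·e^(rT) = (420.60 − 8.2915) · e^(0.0560·14/12)
= 412.3085 · e^0.065333 = 412.3085 × 1.067514 = C$440.15

C$440.15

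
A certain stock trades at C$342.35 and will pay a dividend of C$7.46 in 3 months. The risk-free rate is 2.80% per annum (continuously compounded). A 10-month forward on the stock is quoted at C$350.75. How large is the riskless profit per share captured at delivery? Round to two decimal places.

C$7.90 per share

PV(dividends) I = 7.46·e^(−0.0280·3/12) = 7.4080
Fair forward F* = (S − I)·e^(rT) = (342.35 − 7.4080)·e^0.023333 = 334.9420 × 1.023607 = 342.8490
Market C$350.75 > fair 342.8490: forward overpriced → cash-and-carry (borrow at r, buy the stock and collect the dividends, short the forward).
Profit at T = |F_mkt − F*| = |350.75 − 342.8490| = C$7.90 per share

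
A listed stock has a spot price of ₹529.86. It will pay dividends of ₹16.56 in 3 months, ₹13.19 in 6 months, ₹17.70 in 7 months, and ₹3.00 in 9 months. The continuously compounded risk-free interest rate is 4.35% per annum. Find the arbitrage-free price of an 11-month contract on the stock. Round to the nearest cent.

PV(dividends) I = 16.56·e^(−0.0435·3/12) + 13.19·e^(−0.0435·6/12) + 17.70·e^(−0.0435·7/12) + 3.00·e^(−0.0435·9/12)
I = 16.3809 + 12.9062 + 17.2565 + 2.9037 = 49.4473
F = (S − I)·e^(rT) = (529.86 − 49.4473) · e^(0.0435·11/12)
= 480.4127 · e^0.039875 = 480.4127 × 1.040681 = ₹499.96

₹499.96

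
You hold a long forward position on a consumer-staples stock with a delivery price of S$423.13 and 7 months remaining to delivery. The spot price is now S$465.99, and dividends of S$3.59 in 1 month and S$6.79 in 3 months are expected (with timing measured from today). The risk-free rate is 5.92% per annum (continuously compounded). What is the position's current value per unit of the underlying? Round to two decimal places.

S$46.96

PV(remaining dividends) I = 3.59·e^(−0.0592·1/12) + 6.79·e^(−0.0592·3/12) = 10.2626
Current forward F = (S − I)·e^(rT) = (465.99 − 10.2626)·e^(0.0592·7/12) = 455.7274 × 1.035137 = 471.7403
Value (long) = (F − K)·e^(−rT) = (471.7403 − 423.13) × 0.966056 = 46.9603
Value = S$46.96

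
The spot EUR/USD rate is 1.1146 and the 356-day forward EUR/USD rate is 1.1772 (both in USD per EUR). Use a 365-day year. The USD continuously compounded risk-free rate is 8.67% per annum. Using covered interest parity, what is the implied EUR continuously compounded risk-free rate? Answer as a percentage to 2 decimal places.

3.07%

F = S·e^((r_USD − r_EUR)T) ⇒ r_EUR = r_USD − ln(F/S)/T
ln(1.1772/1.1146) = 0.054643; /(356/365) = 0.056024
r_EUR = 0.0867 − 0.056024 = 0.030676
r_EUR = 3.07%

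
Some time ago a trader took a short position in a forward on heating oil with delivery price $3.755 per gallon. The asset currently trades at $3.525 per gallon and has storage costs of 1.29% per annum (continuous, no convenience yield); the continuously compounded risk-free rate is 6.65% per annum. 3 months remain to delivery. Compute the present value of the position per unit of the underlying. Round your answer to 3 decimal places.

Current fair forward for the remaining 3 months: F = S·e^((r + u)·T), (r + u) = 0.0665 + 0.0129 = 0.0794
F = 3.525 · e^(0.0794 × 3/12) = 3.525 × 1.020048 = 3.5957
Value of long forward = (F − K)·e^(−rT) = (3.5957 − 3.755) · e^(−0.0665·3/12)
= -0.1593 × 0.983512 = -0.157
Short position value = −(long value) = $0.157

$0.157 per gallon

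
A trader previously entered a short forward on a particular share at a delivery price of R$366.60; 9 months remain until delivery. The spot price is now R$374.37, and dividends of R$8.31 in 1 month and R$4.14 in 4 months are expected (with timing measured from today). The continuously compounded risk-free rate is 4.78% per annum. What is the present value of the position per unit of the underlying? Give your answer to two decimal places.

-R$8.33

PV(remaining dividends) I = 8.31·e^(−0.0478·1/12) + 4.14·e^(−0.0478·4/12) = 12.3515
Current forward F = (S − I)·e^(rT) = (374.37 − 12.3515)·e^(0.0478·9/12) = 362.0185 × 1.036500 = 375.2322
Value (long) = (F − K)·e^(−rT) = (375.2322 − 366.60) × 0.964785 = 8.3282
Short position value = −(long value) = -R$8.33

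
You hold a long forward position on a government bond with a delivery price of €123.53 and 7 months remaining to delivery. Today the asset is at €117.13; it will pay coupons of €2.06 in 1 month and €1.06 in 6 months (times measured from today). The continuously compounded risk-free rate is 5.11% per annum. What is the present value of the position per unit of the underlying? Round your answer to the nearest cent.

PV(remaining coupons) I = 2.06·e^(−0.0511·1/12) + 1.06·e^(−0.0511·6/12) = 3.0845
Current forward F = (S − I)·e^(rT) = (117.13 − 3.0845)·e^(0.0511·7/12) = 114.0455 × 1.030257 = 117.4962
Value (long) = (F − K)·e^(−rT) = (117.4962 − 123.53) × 0.970632 = -5.8566
Value = -€5.86

-€5.86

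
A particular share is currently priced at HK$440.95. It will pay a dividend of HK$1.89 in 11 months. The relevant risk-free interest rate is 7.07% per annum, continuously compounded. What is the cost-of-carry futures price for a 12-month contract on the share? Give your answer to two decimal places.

PV(dividends) I = 1.89·e^(−0.0707·11/12)
I = 1.7714
F = (S − I)·e^(rT) = (440.95 − 1.7714) · e^(0.0707·12/12)
= 439.1786 · e^0.070700 = 439.1786 × 1.073259 = HK$471.35

HK$471.35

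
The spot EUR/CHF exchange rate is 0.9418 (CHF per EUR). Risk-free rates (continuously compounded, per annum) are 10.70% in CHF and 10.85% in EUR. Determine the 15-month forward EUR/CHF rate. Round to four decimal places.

0.9400

F = S·e^((r_CHF − r_EUR)T) = 0.9418 · e^((0.1070 − 0.1085) × 15/12)
= 0.9418 · e^-0.001875 = 0.9418 × 0.998127
F = 0.9400 CHF per EUR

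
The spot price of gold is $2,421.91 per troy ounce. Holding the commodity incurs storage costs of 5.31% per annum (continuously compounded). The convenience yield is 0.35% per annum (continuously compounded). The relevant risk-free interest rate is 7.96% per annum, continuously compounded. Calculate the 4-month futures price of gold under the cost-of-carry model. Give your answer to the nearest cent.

$2,528.49 per troy ounce

Net carry = r + u − y = 0.0796 + 0.0531 − 0.0035 = 0.1292
F = S·e^((r+u−y)T) = 2421.91 · e^(0.1292 × 4/12) = 2421.91 · e^0.04306667
= 2421.91 × 1.04400750 = $2,528.49 per troy ounce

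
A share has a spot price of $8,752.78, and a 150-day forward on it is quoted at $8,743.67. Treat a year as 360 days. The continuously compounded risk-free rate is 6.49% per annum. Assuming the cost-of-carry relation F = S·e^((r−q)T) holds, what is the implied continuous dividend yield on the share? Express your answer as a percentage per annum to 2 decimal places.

From F = S·e^((r−q)T): (r − q) = ln(F/S)/T
ln(8743.67/8752.78) = ln(0.998959) = -0.001042
(r − q) = -0.001042 / (150/360) = -0.002501
q = r − ln(F/S)/T = 0.0649 + 0.002501 = 0.067401
q = 6.74%

6.74%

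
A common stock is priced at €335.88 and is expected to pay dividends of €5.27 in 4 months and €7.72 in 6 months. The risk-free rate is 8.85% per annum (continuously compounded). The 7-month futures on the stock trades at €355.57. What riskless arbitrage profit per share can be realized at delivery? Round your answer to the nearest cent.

€15.06 per share

PV(dividends) I = 5.27·e^(−0.0885·4/12) + 7.72·e^(−0.0885·6/12) = 12.5026
Fair futures F* = (S − I)·e^(rT) = (335.88 − 12.5026)·e^0.051625 = 323.3774 × 1.052981 = 340.5103
Market €355.57 > fair 340.5103: forward overpriced → cash-and-carry (borrow at r, buy the stock and collect the dividends, short the forward).
Profit at T = |F_mkt − F*| = |355.57 − 340.5103| = €15.06 per share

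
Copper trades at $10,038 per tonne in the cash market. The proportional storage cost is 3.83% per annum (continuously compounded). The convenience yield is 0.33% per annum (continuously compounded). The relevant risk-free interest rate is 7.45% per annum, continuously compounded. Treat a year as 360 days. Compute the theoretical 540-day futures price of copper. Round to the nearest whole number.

$11,830 per tonne

Net carry = r + u − y = 0.0745 + 0.0383 − 0.0033 = 0.1095
F = S·e^((r+u−y)T) = 10038 · e^(0.1095 × 540/360) = 10038 · e^0.164250
= 10038 × 1.178509 = $11,830 per tonne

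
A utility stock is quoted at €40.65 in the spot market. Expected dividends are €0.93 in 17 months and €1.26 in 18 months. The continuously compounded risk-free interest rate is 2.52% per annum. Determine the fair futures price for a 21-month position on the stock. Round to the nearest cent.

PV(dividends) I = 0.93·e^(−0.0252·17/12) + 1.26·e^(−0.0252·18/12)
I = 0.8974 + 1.2133 = 2.1107
F = (S − I)·e^(rT) = (40.65 − 2.1107) · e^(0.0252·21/12)
= 38.5393 · e^0.044100 = 38.5393 × 1.045087 = €40.28

€40.28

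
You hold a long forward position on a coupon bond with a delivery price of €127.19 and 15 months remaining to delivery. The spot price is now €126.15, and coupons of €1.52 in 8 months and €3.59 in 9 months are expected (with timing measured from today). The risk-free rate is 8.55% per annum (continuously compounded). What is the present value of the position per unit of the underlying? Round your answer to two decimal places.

PV(remaining coupons) I = 1.52·e^(−0.0855·8/12) + 3.59·e^(−0.0855·9/12) = 4.8028
Current forward F = (S − I)·e^(rT) = (126.15 − 4.8028)·e^(0.0855·15/12) = 121.3472 × 1.112795 = 135.0346
Value (long) = (F − K)·e^(−rT) = (135.0346 − 127.19) × 0.898638 = 7.0495
Value = €7.05

€7.05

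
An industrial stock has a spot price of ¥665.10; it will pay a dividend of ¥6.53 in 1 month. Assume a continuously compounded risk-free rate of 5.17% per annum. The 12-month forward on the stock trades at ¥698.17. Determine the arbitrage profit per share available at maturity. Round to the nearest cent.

¥4.63 per share

PV(dividends) I = 6.53·e^(−0.0517·1/12) = 6.5019
Fair forward F* = (S − I)·e^(rT) = (665.10 − 6.5019)·e^0.051700 = 658.5981 × 1.053060 = 693.5433
Market ¥698.17 > fair 693.5433: forward overpriced → cash-and-carry (borrow at r, buy the stock and collect the dividends, short the forward).
Profit at T = |F_mkt − F*| = |698.17 − 693.5433| = ¥4.63 per share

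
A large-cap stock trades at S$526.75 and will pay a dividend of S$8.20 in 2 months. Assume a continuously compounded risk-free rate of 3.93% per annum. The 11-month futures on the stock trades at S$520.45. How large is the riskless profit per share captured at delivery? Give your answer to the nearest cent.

S$17.18 per share

PV(dividends) I = 8.20·e^(−0.0393·2/12) = 8.1465
Fair futures F* = (S − I)·e^(rT) = (526.75 − 8.1465)·e^0.036025 = 518.6035 × 1.036682 = 537.6269
Market S$520.45 < fair 537.6269: forward underpriced → reverse cash-and-carry (short the stock, invest proceeds at r, pay the dividends, go long the forward).
Profit at T = |F_mkt − F*| = |520.45 − 537.6269| = S$17.18 per share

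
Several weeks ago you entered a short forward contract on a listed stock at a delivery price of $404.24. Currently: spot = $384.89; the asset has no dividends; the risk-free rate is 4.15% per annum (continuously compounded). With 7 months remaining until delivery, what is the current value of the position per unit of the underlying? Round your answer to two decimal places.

Current fair forward for the remaining 7 months: F = S·e^(r·T), r = 0.0415
F = 384.89 · e^(0.0415 × 7/12) = 384.89 × 1.024504 = 394.3213
Value of long forward = (F − K)·e^(−rT) = (394.3213 − 404.24) · e^(−0.0415·7/12)
= -9.9187 × 0.976082 = -9.68
Short position value = −(long value) = $9.68

$9.68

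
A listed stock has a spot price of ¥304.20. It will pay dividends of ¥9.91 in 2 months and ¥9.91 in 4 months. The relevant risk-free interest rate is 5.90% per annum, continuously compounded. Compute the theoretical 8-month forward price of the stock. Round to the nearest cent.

¥296.09

PV(dividends) I = 9.91·e^(−0.0590·2/12) + 9.91·e^(−0.0590·4/12)
I = 9.8130 + 9.7170 = 19.5300
F = (S − I)·e^(rT) = (304.20 − 19.5300) · e^(0.0590·8/12)
= 284.6700 · e^0.039333 = 284.6700 × 1.040117 = ¥296.09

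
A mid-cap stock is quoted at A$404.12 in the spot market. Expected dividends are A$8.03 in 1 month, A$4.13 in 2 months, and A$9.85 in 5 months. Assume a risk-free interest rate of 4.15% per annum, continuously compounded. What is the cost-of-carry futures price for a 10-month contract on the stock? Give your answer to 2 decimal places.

A$395.79

PV(dividends) I = 8.03·e^(−0.0415·1/12) + 4.13·e^(−0.0415·2/12) + 9.85·e^(−0.0415·5/12)
I = 8.0023 + 4.1015 + 9.6811 = 21.7849
F = (S − I)·e^(rT) = (404.12 − 21.7849) · e^(0.0415·10/12)
= 382.3351 · e^0.034583 = 382.3351 × 1.035188 = A$395.79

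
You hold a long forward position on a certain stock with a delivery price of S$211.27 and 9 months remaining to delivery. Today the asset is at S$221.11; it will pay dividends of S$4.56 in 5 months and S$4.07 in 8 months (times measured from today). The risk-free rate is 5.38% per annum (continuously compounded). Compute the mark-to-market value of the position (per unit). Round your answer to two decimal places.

S$9.81

PV(remaining dividends) I = 4.56·e^(−0.0538·5/12) + 4.07·e^(−0.0538·8/12) = 8.3855
Current forward F = (S − I)·e^(rT) = (221.11 − 8.3855)·e^(0.0538·9/12) = 212.7245 × 1.041175 = 221.4834
Value (long) = (F − K)·e^(−rT) = (221.4834 − 211.27) × 0.960453 = 9.8095
Value = S$9.81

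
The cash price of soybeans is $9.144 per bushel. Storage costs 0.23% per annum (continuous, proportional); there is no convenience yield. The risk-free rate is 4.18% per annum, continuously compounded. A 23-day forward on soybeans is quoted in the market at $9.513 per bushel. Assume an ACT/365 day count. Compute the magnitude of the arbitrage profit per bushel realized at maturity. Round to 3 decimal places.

$0.344 per bushel

Fair forward: F* = S·e^(carry·T), with carry = (r + u) = 0.0418 + 0.0023 = 0.0441
F* = 9.144 · e^(0.0441 × 23/365) = 9.144 · e^0.002779 = 9.144 × 1.002783 = $9.1694
Market $9.513 > fair $9.1694: forward overpriced → cash-and-carry (buy spot, short the forward).
At maturity, profit = |F_mkt − F*| = |9.513 − 9.1694| = $0.344 per bushel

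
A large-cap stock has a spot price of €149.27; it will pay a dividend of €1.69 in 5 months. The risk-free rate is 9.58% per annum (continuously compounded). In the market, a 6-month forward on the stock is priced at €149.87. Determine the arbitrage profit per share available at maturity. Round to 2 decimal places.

PV(dividends) I = 1.69·e^(−0.0958·5/12) = 1.6239
Fair forward F* = (S − I)·e^(rT) = (149.27 − 1.6239)·e^0.047900 = 147.6461 × 1.049066 = 154.8905
Market €149.87 < fair 154.8905: forward underpriced → reverse cash-and-carry (short the stock, invest proceeds at r, pay the dividends, go long the forward).
Profit at T = |F_mkt − F*| = |149.87 − 154.8905| = €5.02 per share

€5.02 per share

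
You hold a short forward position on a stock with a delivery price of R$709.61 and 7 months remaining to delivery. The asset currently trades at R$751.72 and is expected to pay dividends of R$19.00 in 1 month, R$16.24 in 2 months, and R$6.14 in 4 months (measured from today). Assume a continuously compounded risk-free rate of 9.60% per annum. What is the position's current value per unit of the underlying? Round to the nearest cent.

-R$39.98

PV(remaining dividends) I = 19.00·e^(−0.0960·1/12) + 16.24·e^(−0.0960·2/12) + 6.14·e^(−0.0960·4/12) = 40.7775
Current forward F = (S − I)·e^(rT) = (751.72 − 40.7775)·e^(0.0960·7/12) = 710.9425 × 1.057598 = 751.8914
Value (long) = (F − K)·e^(−rT) = (751.8914 − 709.61) × 0.945539 = 39.9787
Short position value = −(long value) = -R$39.98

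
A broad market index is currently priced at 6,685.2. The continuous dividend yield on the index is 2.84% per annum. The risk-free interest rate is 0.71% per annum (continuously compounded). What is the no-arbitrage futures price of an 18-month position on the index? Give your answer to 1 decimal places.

6,475.0

F = S·e^((r − q)T) = 6685.2 · e^((0.0071 − 0.0284) × 18/12)
= 6685.2 · e^-0.031950 = 6685.2 × 0.968555
F = 6,475.0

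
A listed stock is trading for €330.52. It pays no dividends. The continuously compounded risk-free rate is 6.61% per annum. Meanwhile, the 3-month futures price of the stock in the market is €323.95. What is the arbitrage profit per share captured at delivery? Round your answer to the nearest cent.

Fair futures: F* = S·e^(carry·T), with carry = r = 0.0661
F* = 330.52 · e^(0.0661 × 3/12) = 330.52 · e^0.016525 = 330.52 × 1.016662 = €336.0271
Market €323.95 < fair €336.0271: forward underpriced → reverse cash-and-carry (short spot, go long the forward).
At maturity, profit = |F_mkt − F*| = |323.95 − 336.0271| = €12.08 per share

€12.08 per share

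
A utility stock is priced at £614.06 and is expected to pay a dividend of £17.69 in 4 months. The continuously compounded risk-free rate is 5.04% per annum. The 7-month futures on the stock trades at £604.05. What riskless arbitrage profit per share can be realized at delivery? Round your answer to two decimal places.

PV(dividends) I = 17.69·e^(−0.0504·4/12) = 17.3953
Fair futures F* = (S − I)·e^(rT) = (614.06 − 17.3953)·e^0.029400 = 596.6647 × 1.029836 = 614.4668
Market £604.05 < fair 614.4668: forward underpriced → reverse cash-and-carry (short the stock, invest proceeds at r, pay the dividends, go long the forward).
Profit at T = |F_mkt − F*| = |604.05 − 614.4668| = £10.42 per share

£10.42 per share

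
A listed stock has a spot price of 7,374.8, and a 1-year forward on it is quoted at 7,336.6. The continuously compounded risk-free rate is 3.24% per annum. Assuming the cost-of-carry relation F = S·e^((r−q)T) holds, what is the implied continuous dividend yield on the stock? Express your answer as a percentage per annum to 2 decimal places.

From F = S·e^((r−q)T): (r − q) = ln(F/S)/T
ln(7336.6/7374.8) = ln(0.994820) = -0.005193
(r − q) = -0.005193 / (1) = -0.005193
q = r − ln(F/S)/T = 0.0324 + 0.005193 = 0.037593
q = 3.76%

3.76%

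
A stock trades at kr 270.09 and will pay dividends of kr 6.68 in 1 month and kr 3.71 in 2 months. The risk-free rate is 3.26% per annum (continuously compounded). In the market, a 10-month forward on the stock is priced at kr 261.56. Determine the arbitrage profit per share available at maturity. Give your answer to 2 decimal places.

kr 5.33 per share

PV(dividends) I = 6.68·e^(−0.0326·1/12) + 3.71·e^(−0.0326·2/12) = 10.3518
Fair forward F* = (S − I)·e^(rT) = (270.09 − 10.3518)·e^0.027167 = 259.7382 × 1.027539 = 266.8911
Market kr 261.56 < fair 266.8911: forward underpriced → reverse cash-and-carry (short the stock, invest proceeds at r, pay the dividends, go long the forward).
Profit at T = |F_mkt − F*| = |261.56 − 266.8911| = kr 5.33 per share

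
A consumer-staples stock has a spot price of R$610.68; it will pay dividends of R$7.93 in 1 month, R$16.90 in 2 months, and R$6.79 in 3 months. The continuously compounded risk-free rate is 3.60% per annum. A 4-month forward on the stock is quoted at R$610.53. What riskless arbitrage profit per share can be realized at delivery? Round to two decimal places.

PV(dividends) I = 7.93·e^(−0.0360·1/12) + 16.90·e^(−0.0360·2/12) + 6.79·e^(−0.0360·3/12) = 31.4343
Fair forward F* = (S − I)·e^(rT) = (610.68 − 31.4343)·e^0.012000 = 579.2457 × 1.012072 = 586.2384
Market R$610.53 > fair 586.2384: forward overpriced → cash-and-carry (borrow at r, buy the stock and collect the dividends, short the forward).
Profit at T = |F_mkt − F*| = |610.53 − 586.2384| = R$24.29 per share

R$24.29 per share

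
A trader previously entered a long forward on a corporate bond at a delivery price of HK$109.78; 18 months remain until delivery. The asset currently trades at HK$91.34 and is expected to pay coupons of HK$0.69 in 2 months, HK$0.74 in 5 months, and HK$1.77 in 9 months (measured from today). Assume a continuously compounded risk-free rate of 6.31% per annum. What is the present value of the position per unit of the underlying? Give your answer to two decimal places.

PV(remaining coupons) I = 0.69·e^(−0.0631·2/12) + 0.74·e^(−0.0631·5/12) + 1.77·e^(−0.0631·9/12) = 3.0918
Current forward F = (S − I)·e^(rT) = (91.34 − 3.0918)·e^(0.0631·18/12) = 88.2482 × 1.099274 = 97.0090
Value (long) = (F − K)·e^(−rT) = (97.0090 − 109.78) × 0.909691 = -11.6177
Value = -HK$11.62

-HK$11.62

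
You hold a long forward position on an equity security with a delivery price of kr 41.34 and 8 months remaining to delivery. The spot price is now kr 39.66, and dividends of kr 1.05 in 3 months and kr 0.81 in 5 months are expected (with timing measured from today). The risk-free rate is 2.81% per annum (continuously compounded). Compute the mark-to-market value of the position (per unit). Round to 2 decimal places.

PV(remaining dividends) I = 1.05·e^(−0.0281·3/12) + 0.81·e^(−0.0281·5/12) = 1.8432
Current forward F = (S − I)·e^(rT) = (39.66 − 1.8432)·e^(0.0281·8/12) = 37.8168 × 1.018910 = 38.5319
Value (long) = (F − K)·e^(−rT) = (38.5319 − 41.34) × 0.981441 = -2.7560
Value = -kr 2.76

-kr 2.76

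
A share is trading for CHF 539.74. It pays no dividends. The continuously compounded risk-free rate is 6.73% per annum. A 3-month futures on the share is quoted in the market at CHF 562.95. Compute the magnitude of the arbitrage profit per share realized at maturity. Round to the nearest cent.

Fair futures: F* = S·e^(carry·T), with carry = r = 0.0673
F* = 539.74 · e^(0.0673 × 3/12) = 539.74 · e^0.016825 = 539.74 × 1.016967 = CHF 548.8978
Market CHF 562.95 > fair CHF 548.8978: forward overpriced → cash-and-carry (buy spot, short the forward).
At maturity, profit = |F_mkt − F*| = |562.95 − 548.8978| = CHF 14.05 per share

CHF 14.05 per share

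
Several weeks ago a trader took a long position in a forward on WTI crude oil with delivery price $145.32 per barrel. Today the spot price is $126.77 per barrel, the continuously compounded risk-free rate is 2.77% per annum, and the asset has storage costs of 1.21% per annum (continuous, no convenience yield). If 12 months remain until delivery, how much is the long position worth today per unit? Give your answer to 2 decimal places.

-$13.04 per barrel

Current fair forward for the remaining 12 months: F = S·e^((r + u)·T), (r + u) = 0.0277 + 0.0121 = 0.0398
F = 126.77 · e^(0.0398 × 12/12) = 126.77 × 1.040603 = 131.9172
Value of long forward = (F − K)·e^(−rT) = (131.9172 − 145.32) · e^(−0.0277·12/12)
= -13.4028 × 0.972680 = -13.04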